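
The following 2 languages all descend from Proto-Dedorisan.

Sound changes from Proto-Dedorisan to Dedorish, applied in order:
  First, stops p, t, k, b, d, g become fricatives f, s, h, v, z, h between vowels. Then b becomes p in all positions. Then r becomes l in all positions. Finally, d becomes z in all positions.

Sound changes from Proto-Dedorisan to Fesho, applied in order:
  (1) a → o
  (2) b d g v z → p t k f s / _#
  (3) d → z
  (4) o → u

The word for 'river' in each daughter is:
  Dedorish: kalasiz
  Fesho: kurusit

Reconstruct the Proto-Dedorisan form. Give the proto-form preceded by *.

*karasid

Position 7: Dedorish has z, Fesho has t. Taking the neighbouring segments as reconstructed: Dedorish z could go back to *d or *z; Fesho t could go back to *t or *d — the one source consistent with every daughter is *d.
Position 3: Dedorish has l, Fesho has r. Fesho preserves r here (none of its changes turn any other segment into r), so the proto-segment is *r.
Continuing position by position gives *karasid; check it forward:
Dedorish: *karasid
  karasid (rule 1 does not apply)
  karasid (rule 2 does not apply)
  karasid → kalasid   [unconditioned shift]
  kalasid → kalasiz   [unconditioned shift]
  giving Dedorish kalasiz.
Fesho: *karasid > korosid > korosit > kurusit  (by vowel merger, final devoicing, vowel merger)
Only *karasid yields all of Dedorish kalasiz, Fesho kurusit.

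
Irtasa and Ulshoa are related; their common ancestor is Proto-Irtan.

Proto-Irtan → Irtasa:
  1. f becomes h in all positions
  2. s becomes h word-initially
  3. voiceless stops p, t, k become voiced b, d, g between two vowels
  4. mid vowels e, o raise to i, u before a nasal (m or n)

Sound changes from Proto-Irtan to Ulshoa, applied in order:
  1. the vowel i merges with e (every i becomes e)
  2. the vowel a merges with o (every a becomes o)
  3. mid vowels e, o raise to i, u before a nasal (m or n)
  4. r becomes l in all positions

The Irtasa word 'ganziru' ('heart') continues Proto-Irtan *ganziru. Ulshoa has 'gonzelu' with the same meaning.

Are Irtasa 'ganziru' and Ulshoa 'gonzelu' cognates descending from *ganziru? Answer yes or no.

Derive the expected Ulshoa reflex of *ganziru:
Ulshoa: *ganziru
  ganziru → ganzeru   [vowel merger]
  ganzeru → gonzeru   [vowel merger]
  gonzeru → gunzeru   [pre-nasal raising]
  gunzeru → gunzelu   [unconditioned shift]
  giving Ulshoa gunzelu.
The regular Ulshoa reflex would be 'gunzelu', but the attested form is 'gonzelu'. The correspondence is irregular, so they are not cognates (the Ulshoa form has a different source).

no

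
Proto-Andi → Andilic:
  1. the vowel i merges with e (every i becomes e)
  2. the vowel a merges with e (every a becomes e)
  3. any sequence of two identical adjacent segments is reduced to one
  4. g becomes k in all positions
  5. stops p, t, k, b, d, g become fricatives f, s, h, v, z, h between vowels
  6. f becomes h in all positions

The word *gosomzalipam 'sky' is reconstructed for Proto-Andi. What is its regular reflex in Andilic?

kosomzelehem

Andilic: *gosomzalipam > gosomzalepam > gosomzelepem > kosomzelepem > kosomzelefem > kosomzelehem  (by vowel merger, vowel merger, unconditioned shift, intervocalic lenition, unconditioned shift)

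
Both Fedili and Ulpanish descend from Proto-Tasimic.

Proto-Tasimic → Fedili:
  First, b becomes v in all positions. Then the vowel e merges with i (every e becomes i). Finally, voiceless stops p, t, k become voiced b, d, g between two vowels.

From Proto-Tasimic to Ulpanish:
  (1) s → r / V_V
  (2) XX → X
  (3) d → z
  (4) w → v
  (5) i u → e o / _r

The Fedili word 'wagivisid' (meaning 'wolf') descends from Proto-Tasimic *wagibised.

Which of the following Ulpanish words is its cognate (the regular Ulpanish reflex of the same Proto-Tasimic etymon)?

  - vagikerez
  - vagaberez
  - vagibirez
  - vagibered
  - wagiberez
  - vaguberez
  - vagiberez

Ulpanish: *wagibised
  wagibised → wagibired   [rhotacism]
  wagibired (rule 2 does not apply)
  wagibired → wagibirez   [unconditioned shift]
  wagibirez → vagibirez   [unconditioned shift]
  vagibirez → vagiberez   [pre-rhotic lowering]
  giving Ulpanish vagiberez.
Only 'vagiberez' matches the regular Ulpanish development of *wagibised.

vagiberez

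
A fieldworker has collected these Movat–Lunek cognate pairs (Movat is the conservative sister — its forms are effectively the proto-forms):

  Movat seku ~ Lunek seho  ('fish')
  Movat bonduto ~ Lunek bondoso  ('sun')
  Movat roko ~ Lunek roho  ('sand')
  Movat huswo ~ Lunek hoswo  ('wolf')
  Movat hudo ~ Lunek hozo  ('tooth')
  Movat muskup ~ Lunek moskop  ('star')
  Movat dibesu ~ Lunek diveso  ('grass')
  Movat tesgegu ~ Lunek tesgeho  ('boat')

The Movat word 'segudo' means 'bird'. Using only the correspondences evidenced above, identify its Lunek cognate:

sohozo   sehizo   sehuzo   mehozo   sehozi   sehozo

tesgegu ~ tesgeho — Movat g corresponds to Lunek h between vowels (before a back vowel).
bonduto ~ bondoso, huswo ~ hoswo — Movat u corresponds to Lunek o after a consonant, before a consonant other than r, m, n, p, b, f, v.
hudo ~ hozo — Movat d corresponds to Lunek z between vowels (before a back vowel).
Applying these to Movat 'segudo':
  segudo → sehudo   (g→h between vowels (before a back vowel))
  sehudo → sehodo   (u→o after a consonant, before a consonant other than r, m, n, p, b, f, v)
  sehodo → sehozo   (d→z between vowels (before a back vowel))
So the Lunek cognate is 'sehozo'.

sehozo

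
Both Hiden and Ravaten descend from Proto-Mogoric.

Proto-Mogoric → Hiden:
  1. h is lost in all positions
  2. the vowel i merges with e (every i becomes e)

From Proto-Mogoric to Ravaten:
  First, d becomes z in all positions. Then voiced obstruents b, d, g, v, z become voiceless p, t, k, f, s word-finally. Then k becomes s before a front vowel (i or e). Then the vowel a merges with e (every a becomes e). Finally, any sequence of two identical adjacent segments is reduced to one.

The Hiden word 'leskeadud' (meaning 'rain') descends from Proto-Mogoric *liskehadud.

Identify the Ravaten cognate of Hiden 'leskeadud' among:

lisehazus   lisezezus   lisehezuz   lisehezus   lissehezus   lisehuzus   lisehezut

Ravaten: *liskehadud > liskehazuz > liskehazus > lissehazus > lissehezus > lisehezus  (by unconditioned shift, final devoicing, palatalisation, vowel merger, degemination)

lisehezus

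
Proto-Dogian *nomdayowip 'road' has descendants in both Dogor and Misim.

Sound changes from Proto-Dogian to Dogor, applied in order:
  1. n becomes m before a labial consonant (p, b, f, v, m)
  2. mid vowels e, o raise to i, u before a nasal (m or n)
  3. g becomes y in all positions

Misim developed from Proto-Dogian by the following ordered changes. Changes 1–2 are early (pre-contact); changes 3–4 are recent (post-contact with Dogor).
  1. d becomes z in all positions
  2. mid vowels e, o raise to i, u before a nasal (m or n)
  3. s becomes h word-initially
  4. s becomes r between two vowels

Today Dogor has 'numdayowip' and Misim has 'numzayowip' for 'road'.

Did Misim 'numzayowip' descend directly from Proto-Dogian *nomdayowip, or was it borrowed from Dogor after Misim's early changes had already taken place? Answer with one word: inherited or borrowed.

If inherited, *nomdayowip would pass through all of Misim's changes:
Misim: *nomdayowip
  nomdayowip → nomzayowip   [unconditioned shift]
  nomzayowip → numzayowip   [pre-nasal raising]
  numzayowip (rule 3 does not apply)
  numzayowip (rule 4 does not apply)
  giving Misim numzayowip.
If borrowed from Dogor 'numdayowip' after the early changes, it would undergo only the recent ones:
  rule 3 (debuccalisation): no change (numdayowip)
  rule 4 (rhotacism): no change (numdayowip)
  ⇒ as a loan: numdayowip
Misim 'numzayowip' matches the inherited outcome exactly, so it is an inherited cognate, not a loan.

inherited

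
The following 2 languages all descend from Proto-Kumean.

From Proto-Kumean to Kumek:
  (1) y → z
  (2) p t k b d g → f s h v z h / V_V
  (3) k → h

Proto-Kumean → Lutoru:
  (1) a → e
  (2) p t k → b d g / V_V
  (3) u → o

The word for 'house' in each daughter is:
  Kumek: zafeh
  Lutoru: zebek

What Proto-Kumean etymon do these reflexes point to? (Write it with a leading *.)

Position 3: Kumek has f, Lutoru has b. Taking the neighbouring segments as reconstructed: Kumek f could go back to *p or *f; Lutoru b could go back to *p or *b — the one source consistent with every daughter is *p.
Position 2: Kumek has a, Lutoru has e. Kumek preserves a here (none of its changes turn any other segment into a), so the proto-segment is *a.
Position 5: Kumek has h, Lutoru has k. Lutoru preserves k here (none of its changes turn any other segment into k), so the proto-segment is *k.
This points to *zapek. Verify forward in each daughter:
Kumek: *zapek > zafek > zafeh  (by intervocalic lenition, unconditioned shift)
Lutoru: *zapek
  zapek → zepek   [vowel merger]
  zepek → zebek   [intervocalic voicing]
  zebek (rule 3 does not apply)
  giving Lutoru zebek.
No other proto-form is consistent with every reflex, so the reconstruction is *zapek.

*zapek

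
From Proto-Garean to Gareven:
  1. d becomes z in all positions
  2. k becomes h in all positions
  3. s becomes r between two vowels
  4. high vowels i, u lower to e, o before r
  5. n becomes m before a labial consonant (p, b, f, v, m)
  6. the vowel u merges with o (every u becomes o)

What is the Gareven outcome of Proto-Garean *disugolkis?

zerogolhis

Gareven: start from *disugolkis.
  rule 1 (unconditioned shift): disugolkis → zisugolkis
  rule 2 (unconditioned shift): zisugolkis → zisugolhis
  rule 3 (rhotacism): zisugolhis → zirugolhis
  rule 4 (pre-rhotic lowering): zirugolhis → zerugolhis
  rule 5: no change — zerugolhis
  rule 6 (vowel merger): zerugolhis → zerogolhis
  ⇒ Gareven zerogolhis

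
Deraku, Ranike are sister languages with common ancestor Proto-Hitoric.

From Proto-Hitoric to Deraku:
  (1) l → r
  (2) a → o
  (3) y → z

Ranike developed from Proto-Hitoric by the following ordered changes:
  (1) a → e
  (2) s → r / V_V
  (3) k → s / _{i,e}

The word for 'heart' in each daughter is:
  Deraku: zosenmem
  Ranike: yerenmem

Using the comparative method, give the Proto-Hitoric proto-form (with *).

*yasenmem

Position 1: Deraku has z, Ranike has y. Ranike preserves y here (none of its changes turn any other segment into y), so the proto-segment is *y.
Position 3: Deraku has s, Ranike has r. Deraku preserves s here (none of its changes turn any other segment into s), so the proto-segment is *s.
Continuing position by position gives *yasenmem; check it forward:
Deraku: *yasenmem
  yasenmem (rule 1 does not apply)
  yasenmem → yosenmem   [vowel merger]
  yosenmem → zosenmem   [unconditioned shift]
  giving Deraku zosenmem.
Ranike: *yasenmem > yesenmem > yerenmem  (by vowel merger, rhotacism)
Only *yasenmem yields all of Deraku zosenmem, Ranike yerenmem.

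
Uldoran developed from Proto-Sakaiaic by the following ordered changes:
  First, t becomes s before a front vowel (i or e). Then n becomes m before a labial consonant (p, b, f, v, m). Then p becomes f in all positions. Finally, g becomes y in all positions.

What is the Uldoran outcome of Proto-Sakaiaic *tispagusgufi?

Uldoran: start from *tispagusgufi.
  rule 1 (palatalisation): tispagusgufi → sispagusgufi
  rule 2: no change — sispagusgufi
  rule 3 (unconditioned shift): sispagusgufi → sisfagusgufi
  rule 4 (unconditioned shift): sisfagusgufi → sisfayusyufi
  ⇒ Uldoran sisfayusyufi

sisfayusyufi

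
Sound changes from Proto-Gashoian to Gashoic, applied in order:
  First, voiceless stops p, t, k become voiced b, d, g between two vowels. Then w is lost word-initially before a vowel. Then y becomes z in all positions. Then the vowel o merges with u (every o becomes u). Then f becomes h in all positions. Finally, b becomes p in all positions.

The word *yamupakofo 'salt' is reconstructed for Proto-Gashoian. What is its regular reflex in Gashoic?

Gashoic: start from *yamupakofo.
  rule 1 (intervocalic voicing): yamupakofo → yamubagofo
  rule 2: no change — yamubagofo
  rule 3 (unconditioned shift): yamubagofo → zamubagofo
  rule 4 (vowel merger): zamubagofo → zamubagufu
  rule 5 (unconditioned shift): zamubagufu → zamubaguhu
  rule 6 (unconditioned shift): zamubaguhu → zamupaguhu
  ⇒ Gashoic zamupaguhu

zamupaguhu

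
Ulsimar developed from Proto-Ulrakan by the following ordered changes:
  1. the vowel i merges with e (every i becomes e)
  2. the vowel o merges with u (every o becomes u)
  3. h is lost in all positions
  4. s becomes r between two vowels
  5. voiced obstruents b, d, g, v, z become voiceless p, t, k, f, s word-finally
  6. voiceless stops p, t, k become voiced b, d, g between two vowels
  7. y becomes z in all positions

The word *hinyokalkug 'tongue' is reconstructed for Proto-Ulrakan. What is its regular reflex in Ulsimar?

enzugalkuk

Ulsimar: start from *hinyokalkug.
  rule 1 (vowel merger): hinyokalkug → henyokalkug
  rule 2 (vowel merger): henyokalkug → henyukalkug
  rule 3 (h-loss): henyukalkug → enyukalkug
  rule 4: no change — enyukalkug
  rule 5 (final devoicing): enyukalkug → enyukalkuk
  rule 6 (intervocalic voicing): enyukalkuk → enyugalkuk
  rule 7 (unconditioned shift): enyugalkuk → enzugalkuk
  ⇒ Ulsimar enzugalkuk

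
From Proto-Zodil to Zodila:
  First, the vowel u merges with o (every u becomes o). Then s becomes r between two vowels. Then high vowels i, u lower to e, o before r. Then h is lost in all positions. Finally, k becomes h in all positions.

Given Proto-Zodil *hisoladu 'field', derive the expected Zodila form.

erolado

Zodila: start from *hisoladu.
  rule 1 (vowel merger): hisoladu → hisolado
  rule 2 (rhotacism): hisolado → hirolado
  rule 3 (pre-rhotic lowering): hirolado → herolado
  rule 4 (h-loss): herolado → erolado
  rule 5: no change — erolado
  ⇒ Zodila erolado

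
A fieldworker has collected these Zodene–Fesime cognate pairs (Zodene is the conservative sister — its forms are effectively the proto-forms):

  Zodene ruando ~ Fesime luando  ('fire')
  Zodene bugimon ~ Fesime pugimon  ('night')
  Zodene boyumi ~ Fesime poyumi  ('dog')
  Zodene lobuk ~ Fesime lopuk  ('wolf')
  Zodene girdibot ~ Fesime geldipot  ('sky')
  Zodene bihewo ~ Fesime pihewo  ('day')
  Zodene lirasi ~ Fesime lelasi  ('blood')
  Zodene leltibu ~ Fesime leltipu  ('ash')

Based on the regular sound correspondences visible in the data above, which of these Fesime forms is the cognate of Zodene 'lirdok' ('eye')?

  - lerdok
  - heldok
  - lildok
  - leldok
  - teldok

leldok

girdibot ~ geldipot, lirasi ~ lelasi — Zodene i corresponds to Fesime e after a consonant, before r.
girdibot ~ geldipot — Zodene r corresponds to Fesime l after a vowel, before a consonant other than r, m, n, p, b, f, v.
Applying these to Zodene 'lirdok':
  lirdok → lerdok   (i→e after a consonant, before r)
  lerdok → leldok   (r→l after a vowel, before a consonant other than r, m, n, p, b, f, v)
So the Fesime cognate is 'leldok'.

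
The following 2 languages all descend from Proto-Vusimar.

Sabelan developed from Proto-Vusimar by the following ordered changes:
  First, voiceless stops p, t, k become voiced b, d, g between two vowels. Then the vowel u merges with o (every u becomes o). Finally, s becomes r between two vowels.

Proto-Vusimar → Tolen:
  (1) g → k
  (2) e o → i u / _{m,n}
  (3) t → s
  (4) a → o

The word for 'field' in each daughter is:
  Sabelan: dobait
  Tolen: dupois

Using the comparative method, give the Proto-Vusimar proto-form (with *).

Position 3: Sabelan has b, Tolen has p. Tolen preserves p here (none of its changes turn any other segment into p), so the proto-segment is *p.
Position 2: Sabelan has o, Tolen has u. Taking the neighbouring segments as reconstructed: Sabelan o could go back to *o or *u; Tolen u can only go back to *u — the one source consistent with every daughter is *u.
Position 4: Sabelan has a, Tolen has o. Sabelan preserves a here (none of its changes turn any other segment into a), so the proto-segment is *a.
Verify the candidate proto-form against each daughter:
Sabelan: *dupait
  dupait → dubait   [intervocalic voicing]
  dubait → dobait   [vowel merger]
  dobait (rule 3 does not apply)
  giving Sabelan dobait.
Tolen: *dupait
  dupait (rule 1 does not apply)
  dupait (rule 2 does not apply)
  dupait → dupais   [unconditioned shift]
  dupais → dupois   [vowel merger]
  giving Tolen dupois.
No other proto-form is consistent with every reflex, so the reconstruction is *dupait.

*dupait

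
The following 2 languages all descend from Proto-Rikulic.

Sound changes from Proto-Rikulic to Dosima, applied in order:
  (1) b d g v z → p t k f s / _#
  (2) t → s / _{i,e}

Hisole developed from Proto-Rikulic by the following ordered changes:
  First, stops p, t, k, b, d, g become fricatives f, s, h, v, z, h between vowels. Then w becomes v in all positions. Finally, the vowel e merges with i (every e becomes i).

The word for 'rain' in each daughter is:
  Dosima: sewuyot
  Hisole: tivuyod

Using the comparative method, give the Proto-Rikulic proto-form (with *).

*tewuyod

Position 7: Dosima has t, Hisole has d. Hisole preserves d here (none of its changes turn any other segment into d), so the proto-segment is *d.
Position 2: Dosima has e, Hisole has i. Dosima preserves e here (none of its changes turn any other segment into e), so the proto-segment is *e.
Continuing position by position gives *tewuyod; check it forward:
Dosima: *tewuyod > tewuyot > sewuyot  (by final devoicing, palatalisation)
Hisole: *tewuyod
  tewuyod (rule 1 does not apply)
  tewuyod → tevuyod   [unconditioned shift]
  tevuyod → tivuyod   [vowel merger]
  giving Hisole tivuyod.
*tewuyod is the unique common source.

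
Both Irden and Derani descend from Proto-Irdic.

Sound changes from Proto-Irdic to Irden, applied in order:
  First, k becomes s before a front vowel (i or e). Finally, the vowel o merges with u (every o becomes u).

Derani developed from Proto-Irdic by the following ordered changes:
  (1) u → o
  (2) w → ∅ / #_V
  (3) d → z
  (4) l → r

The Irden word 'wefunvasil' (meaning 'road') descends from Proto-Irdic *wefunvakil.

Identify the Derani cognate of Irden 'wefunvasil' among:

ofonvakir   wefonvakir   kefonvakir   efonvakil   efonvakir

Derani: *wefunvakil > wefonvakil > efonvakil > efonvakir  (by vowel merger, glide loss, unconditioned shift)
Only 'efonvakir' matches the regular Derani development of *wefunvakil.

efonvakir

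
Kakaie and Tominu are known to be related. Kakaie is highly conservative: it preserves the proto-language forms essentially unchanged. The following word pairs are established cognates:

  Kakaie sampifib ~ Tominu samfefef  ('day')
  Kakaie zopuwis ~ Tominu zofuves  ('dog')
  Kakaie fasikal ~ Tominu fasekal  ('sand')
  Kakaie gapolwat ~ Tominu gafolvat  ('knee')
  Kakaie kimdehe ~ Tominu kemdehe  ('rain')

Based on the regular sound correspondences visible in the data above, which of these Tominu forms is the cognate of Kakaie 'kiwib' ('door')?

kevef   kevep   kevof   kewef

kevef

zopuwis ~ zofuves, fasikal ~ fasekal — Kakaie i corresponds to Tominu e after a consonant, before a consonant other than r, m, n, p, b, f, v.
zopuwis ~ zofuves — Kakaie w corresponds to Tominu v between vowels (before a front vowel).
sampifib ~ samfefef — Kakaie i corresponds to Tominu e after a consonant, before a labial obstruent.
sampifib ~ samfefef — Kakaie b corresponds to Tominu f word-finally.
Applying these to Kakaie 'kiwib':
  kiwib → kewib   (i→e after a consonant, before a consonant other than r, m, n, p, b, f, v)
  kewib → kevib   (w→v between vowels (before a front vowel))
  kevib → keveb   (i→e after a consonant, before a labial obstruent)
  keveb → kevef   (b→f word-finally)
So the Tominu cognate is 'kevef'.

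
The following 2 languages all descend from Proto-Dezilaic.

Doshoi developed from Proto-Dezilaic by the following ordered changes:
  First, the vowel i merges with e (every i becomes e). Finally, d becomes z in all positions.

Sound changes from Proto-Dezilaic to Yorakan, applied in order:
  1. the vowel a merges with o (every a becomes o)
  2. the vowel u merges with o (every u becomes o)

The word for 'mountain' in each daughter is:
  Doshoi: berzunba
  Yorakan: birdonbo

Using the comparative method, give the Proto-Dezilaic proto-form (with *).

Position 8: Doshoi has a, Yorakan has o. Doshoi preserves a here (none of its changes turn any other segment into a), so the proto-segment is *a.
Position 2: Doshoi has e, Yorakan has i. Yorakan preserves i here (none of its changes turn any other segment into i), so the proto-segment is *i.
Position 4: Doshoi has z, Yorakan has d. Yorakan preserves d here (none of its changes turn any other segment into d), so the proto-segment is *d.
Verify the candidate proto-form against each daughter:
Doshoi: start from *birdunba.
  rule 1 (vowel merger): birdunba → berdunba
  rule 2 (unconditioned shift): berdunba → berzunba
  ⇒ Doshoi berzunba
Yorakan: start from *birdunba.
  rule 1 (vowel merger): birdunba → birdunbo
  rule 2 (vowel merger): birdunbo → birdonbo
  ⇒ Yorakan birdonbo
*birdunba is the unique common source.

*birdunba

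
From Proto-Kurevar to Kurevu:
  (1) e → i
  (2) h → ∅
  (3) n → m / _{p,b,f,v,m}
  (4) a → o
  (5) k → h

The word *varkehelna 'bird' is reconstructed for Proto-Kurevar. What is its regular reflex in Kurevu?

vorhiilno

Kurevu: start from *varkehelna.
  rule 1 (vowel merger): varkehelna → varkihilna
  rule 2 (h-loss): varkihilna → varkiilna
  rule 3: no change — varkiilna
  rule 4 (vowel merger): varkiilna → vorkiilno
  rule 5 (unconditioned shift): vorkiilno → vorhiilno
  ⇒ Kurevu vorhiilno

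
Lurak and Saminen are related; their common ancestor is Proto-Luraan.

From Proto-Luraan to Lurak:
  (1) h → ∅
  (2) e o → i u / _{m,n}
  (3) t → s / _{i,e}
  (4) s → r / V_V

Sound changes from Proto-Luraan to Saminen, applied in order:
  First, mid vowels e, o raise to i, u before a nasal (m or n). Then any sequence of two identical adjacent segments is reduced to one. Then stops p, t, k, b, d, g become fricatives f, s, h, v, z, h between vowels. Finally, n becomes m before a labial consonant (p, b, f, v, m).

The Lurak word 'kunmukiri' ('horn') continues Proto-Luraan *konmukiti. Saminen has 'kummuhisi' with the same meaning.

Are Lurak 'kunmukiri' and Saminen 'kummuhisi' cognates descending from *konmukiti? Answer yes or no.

Derive the expected Saminen reflex of *konmukiti:
Saminen: start from *konmukiti.
  rule 1 (pre-nasal raising): konmukiti → kunmukiti
  rule 2: no change — kunmukiti
  rule 3 (intervocalic lenition): kunmukiti → kunmuhisi
  rule 4 (nasal place assimilation): kunmuhisi → kummuhisi
  ⇒ Saminen kummuhisi
Saminen 'kummuhisi' matches the regular reflex exactly, so the pair is cognate.

yes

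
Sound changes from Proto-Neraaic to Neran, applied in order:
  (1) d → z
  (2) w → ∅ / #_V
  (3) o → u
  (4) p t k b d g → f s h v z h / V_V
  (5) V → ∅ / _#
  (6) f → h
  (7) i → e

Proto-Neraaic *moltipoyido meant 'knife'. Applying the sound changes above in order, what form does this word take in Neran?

multehuyez

Neran: *moltipoyido > moltipoyizo > multipuyizu > multifuyizu > multifuyiz > multihuyiz > multehuyez  (by unconditioned shift, vowel merger, intervocalic lenition, apocope, unconditioned shift, vowel merger)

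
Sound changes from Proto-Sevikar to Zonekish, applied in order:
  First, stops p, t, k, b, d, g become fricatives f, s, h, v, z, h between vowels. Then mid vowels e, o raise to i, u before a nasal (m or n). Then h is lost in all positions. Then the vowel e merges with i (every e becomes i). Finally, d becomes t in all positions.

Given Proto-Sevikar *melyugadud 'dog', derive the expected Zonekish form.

milyuazut

Zonekish: start from *melyugadud.
  rule 1 (intervocalic lenition): melyugadud → melyuhazud
  rule 2: no change — melyuhazud
  rule 3 (h-loss): melyuhazud → melyuazud
  rule 4 (vowel merger): melyuazud → milyuazud
  rule 5 (unconditioned shift): milyuazud → milyuazut
  ⇒ Zonekish milyuazut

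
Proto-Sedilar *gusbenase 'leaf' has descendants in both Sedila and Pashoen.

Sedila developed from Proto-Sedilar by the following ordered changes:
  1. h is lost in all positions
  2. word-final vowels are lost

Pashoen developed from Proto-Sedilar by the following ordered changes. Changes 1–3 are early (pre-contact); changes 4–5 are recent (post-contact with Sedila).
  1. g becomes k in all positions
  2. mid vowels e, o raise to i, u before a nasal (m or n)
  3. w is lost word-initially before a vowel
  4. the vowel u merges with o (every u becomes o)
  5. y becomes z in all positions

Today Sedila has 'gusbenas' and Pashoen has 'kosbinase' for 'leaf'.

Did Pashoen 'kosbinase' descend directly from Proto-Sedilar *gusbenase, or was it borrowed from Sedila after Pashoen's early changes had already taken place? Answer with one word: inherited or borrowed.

inherited

If inherited, *gusbenase would pass through all of Pashoen's changes:
Pashoen: start from *gusbenase.
  rule 1 (unconditioned shift): gusbenase → kusbenase
  rule 2 (pre-nasal raising): kusbenase → kusbinase
  rule 3: no change — kusbinase
  rule 4 (vowel merger): kusbinase → kosbinase
  rule 5: no change — kosbinase
  ⇒ Pashoen kosbinase
If borrowed from Sedila 'gusbenas' after the early changes, it would undergo only the recent ones:
  rule 4 (vowel merger): gusbenas → gosbenas
  rule 5 (unconditioned shift): no change (gosbenas)
  ⇒ as a loan: gosbenas
Pashoen 'kosbinase' matches the inherited outcome exactly, so it is an inherited cognate, not a loan.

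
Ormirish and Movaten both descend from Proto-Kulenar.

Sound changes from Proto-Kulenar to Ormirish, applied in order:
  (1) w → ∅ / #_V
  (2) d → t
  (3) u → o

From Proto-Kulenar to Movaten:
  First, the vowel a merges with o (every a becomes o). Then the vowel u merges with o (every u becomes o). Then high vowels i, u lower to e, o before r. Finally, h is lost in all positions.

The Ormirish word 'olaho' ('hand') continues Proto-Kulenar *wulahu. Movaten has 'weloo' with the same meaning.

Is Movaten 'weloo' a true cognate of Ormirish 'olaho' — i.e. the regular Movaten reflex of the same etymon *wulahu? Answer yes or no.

Derive the expected Movaten reflex of *wulahu:
Movaten: *wulahu > wulohu > woloho > woloo  (by vowel merger, vowel merger, h-loss)
The regular Movaten reflex would be 'woloo', but the attested form is 'weloo'. The correspondence is irregular, so they are not cognates (the Movaten form has a different source).

no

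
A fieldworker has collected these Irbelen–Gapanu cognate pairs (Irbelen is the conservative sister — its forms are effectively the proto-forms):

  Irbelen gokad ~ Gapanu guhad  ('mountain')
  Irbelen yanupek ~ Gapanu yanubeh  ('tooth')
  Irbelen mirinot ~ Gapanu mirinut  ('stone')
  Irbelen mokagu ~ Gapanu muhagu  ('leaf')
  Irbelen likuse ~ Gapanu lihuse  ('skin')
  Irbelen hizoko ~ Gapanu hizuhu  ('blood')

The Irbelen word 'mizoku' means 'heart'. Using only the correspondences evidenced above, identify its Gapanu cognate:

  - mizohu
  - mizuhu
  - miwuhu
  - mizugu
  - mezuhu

mizuhu

gokad ~ guhad, mirinot ~ mirinut — Irbelen o corresponds to Gapanu u after a consonant, before a consonant other than r, m, n, p, b, f, v.
likuse ~ lihuse — Irbelen k corresponds to Gapanu h between vowels (before a back vowel).
Applying these to Irbelen 'mizoku':
  mizoku → mizuku   (o→u after a consonant, before a consonant other than r, m, n, p, b, f, v)
  mizuku → mizuhu   (k→h between vowels (before a back vowel))
So the Gapanu cognate is 'mizuhu'.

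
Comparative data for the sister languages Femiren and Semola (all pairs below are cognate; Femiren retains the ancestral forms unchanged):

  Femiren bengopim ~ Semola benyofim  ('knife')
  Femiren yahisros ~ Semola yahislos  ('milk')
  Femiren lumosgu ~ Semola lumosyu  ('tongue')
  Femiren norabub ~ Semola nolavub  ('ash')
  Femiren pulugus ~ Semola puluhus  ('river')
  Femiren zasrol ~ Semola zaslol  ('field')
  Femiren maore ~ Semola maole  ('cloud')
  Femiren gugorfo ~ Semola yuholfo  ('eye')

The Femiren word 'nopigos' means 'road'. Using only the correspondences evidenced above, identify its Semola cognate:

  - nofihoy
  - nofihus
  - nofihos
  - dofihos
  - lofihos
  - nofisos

nofihos

bengopim ~ benyofim — Femiren p corresponds to Semola f between vowels (before a front vowel).
gugorfo ~ yuholfo — Femiren g corresponds to Semola h between vowels (before a back vowel).
Applying these to Femiren 'nopigos':
  nopigos → nofigos   (p→f between vowels (before a front vowel))
  nofigos → nofihos   (g→h between vowels (before a back vowel))
So the Semola cognate is 'nofihos'.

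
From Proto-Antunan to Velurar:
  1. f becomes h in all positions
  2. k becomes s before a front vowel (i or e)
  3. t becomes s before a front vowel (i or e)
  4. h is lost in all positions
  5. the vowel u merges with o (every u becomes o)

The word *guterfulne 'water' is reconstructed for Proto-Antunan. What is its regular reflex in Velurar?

Velurar: *guterfulne > guterhulne > guserhulne > guserulne > goserolne  (by unconditioned shift, palatalisation, h-loss, vowel merger)

goserolne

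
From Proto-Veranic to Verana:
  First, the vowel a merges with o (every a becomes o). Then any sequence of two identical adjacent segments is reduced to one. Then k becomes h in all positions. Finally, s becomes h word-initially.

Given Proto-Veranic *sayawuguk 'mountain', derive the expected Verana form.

hoyowuguh

Verana: *sayawuguk > soyowuguk > soyowuguh > hoyowuguh  (by vowel merger, unconditioned shift, debuccalisation)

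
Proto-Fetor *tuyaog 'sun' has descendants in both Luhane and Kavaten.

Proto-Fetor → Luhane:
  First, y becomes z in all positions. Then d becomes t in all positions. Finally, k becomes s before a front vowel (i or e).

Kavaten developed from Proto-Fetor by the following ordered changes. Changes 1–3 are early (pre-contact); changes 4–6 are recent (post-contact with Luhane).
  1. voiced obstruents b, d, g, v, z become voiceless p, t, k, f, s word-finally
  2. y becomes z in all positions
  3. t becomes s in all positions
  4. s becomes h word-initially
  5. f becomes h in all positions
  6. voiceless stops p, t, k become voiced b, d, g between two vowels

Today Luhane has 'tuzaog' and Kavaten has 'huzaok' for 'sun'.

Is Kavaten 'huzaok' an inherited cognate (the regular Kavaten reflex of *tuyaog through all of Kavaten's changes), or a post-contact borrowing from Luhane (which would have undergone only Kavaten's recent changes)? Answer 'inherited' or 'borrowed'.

inherited

If inherited, *tuyaog would pass through all of Kavaten's changes:
Kavaten: start from *tuyaog.
  rule 1 (final devoicing): tuyaog → tuyaok
  rule 2 (unconditioned shift): tuyaok → tuzaok
  rule 3 (unconditioned shift): tuzaok → suzaok
  rule 4 (debuccalisation): suzaok → huzaok
  rule 5: no change — huzaok
  rule 6: no change — huzaok
  ⇒ Kavaten huzaok
If borrowed from Luhane 'tuzaog' after the early changes, it would undergo only the recent ones:
  rule 4 (debuccalisation): no change (tuzaog)
  rule 5 (unconditioned shift): no change (tuzaog)
  rule 6 (intervocalic voicing): no change (tuzaog)
  ⇒ as a loan: tuzaog
Kavaten 'huzaok' matches the inherited outcome exactly, so it is an inherited cognate, not a loan.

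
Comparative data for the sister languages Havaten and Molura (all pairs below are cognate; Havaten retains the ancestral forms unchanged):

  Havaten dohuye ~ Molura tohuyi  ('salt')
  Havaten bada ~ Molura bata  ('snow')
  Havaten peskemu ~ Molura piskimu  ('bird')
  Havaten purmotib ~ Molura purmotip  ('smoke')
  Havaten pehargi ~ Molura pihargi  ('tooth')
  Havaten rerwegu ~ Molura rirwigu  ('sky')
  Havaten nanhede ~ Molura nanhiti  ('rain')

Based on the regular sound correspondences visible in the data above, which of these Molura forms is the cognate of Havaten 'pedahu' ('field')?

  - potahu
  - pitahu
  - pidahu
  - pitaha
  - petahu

peskemu ~ piskimu, pehargi ~ pihargi — Havaten e corresponds to Molura i after a consonant, before a consonant other than r, m, n, p, b, f, v.
bada ~ bata — Havaten d corresponds to Molura t between vowels (before a back vowel).
Applying these to Havaten 'pedahu':
  pedahu → pidahu   (e→i after a consonant, before a consonant other than r, m, n, p, b, f, v)
  pidahu → pitahu   (d→t between vowels (before a back vowel))
So the Molura cognate is 'pitahu'.

pitahu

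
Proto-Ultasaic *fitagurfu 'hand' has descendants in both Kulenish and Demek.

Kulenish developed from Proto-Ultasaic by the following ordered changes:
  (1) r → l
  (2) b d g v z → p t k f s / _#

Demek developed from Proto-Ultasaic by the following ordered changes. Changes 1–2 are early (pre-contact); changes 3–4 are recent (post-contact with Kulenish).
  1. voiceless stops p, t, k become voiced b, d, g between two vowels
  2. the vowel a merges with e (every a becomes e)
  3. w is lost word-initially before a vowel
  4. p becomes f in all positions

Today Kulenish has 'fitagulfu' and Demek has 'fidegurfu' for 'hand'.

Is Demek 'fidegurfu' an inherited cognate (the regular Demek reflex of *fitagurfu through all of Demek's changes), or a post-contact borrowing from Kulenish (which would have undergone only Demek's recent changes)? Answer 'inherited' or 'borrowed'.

inherited

If inherited, *fitagurfu would pass through all of Demek's changes:
Demek: start from *fitagurfu.
  rule 1 (intervocalic voicing): fitagurfu → fidagurfu
  rule 2 (vowel merger): fidagurfu → fidegurfu
  rule 3: no change — fidegurfu
  rule 4: no change — fidegurfu
  ⇒ Demek fidegurfu
If borrowed from Kulenish 'fitagulfu' after the early changes, it would undergo only the recent ones:
  rule 3 (glide loss): no change (fitagulfu)
  rule 4 (unconditioned shift): no change (fitagulfu)
  ⇒ as a loan: fitagulfu
Demek 'fidegurfu' matches the inherited outcome exactly, so it is an inherited cognate, not a loan.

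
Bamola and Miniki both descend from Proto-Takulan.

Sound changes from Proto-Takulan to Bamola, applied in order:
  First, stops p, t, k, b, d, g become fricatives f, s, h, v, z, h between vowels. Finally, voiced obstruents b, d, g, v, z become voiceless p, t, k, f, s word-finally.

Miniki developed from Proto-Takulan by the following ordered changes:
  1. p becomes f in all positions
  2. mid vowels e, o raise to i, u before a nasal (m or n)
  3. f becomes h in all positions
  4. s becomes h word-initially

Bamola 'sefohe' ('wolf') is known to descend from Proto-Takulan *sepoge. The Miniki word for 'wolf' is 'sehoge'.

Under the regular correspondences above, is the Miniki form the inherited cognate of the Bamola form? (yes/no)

Derive the expected Miniki reflex of *sepoge:
Miniki: start from *sepoge.
  rule 1 (unconditioned shift): sepoge → sefoge
  rule 2: no change — sefoge
  rule 3 (unconditioned shift): sefoge → sehoge
  rule 4 (debuccalisation): sehoge → hehoge
  ⇒ Miniki hehoge
The regular Miniki reflex would be 'hehoge', but the attested form is 'sehoge'. The correspondence is irregular, so they are not cognates (the Miniki form has a different source).

no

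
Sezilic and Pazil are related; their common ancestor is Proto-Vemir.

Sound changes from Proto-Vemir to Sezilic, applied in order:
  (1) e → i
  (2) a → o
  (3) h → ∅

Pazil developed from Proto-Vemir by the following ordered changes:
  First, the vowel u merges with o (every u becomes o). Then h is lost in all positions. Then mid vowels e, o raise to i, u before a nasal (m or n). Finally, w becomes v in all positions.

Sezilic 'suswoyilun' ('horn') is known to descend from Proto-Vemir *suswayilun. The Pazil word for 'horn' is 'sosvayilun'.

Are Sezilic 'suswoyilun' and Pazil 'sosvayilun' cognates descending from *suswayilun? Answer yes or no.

yes

Derive the expected Pazil reflex of *suswayilun:
Pazil: *suswayilun
  suswayilun → soswayilon   [vowel merger]
  soswayilon (rule 2 does not apply)
  soswayilon → soswayilun   [pre-nasal raising]
  soswayilun → sosvayilun   [unconditioned shift]
  giving Pazil sosvayilun.
Pazil 'sosvayilun' matches the regular reflex exactly, so the pair is cognate.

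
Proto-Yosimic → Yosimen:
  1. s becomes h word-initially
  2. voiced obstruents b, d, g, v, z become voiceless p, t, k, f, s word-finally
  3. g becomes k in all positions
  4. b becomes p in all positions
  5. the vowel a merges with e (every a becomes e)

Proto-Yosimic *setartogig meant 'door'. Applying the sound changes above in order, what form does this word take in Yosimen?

Yosimen: start from *setartogig.
  rule 1 (debuccalisation): setartogig → hetartogig
  rule 2 (final devoicing): hetartogig → hetartogik
  rule 3 (unconditioned shift): hetartogik → hetartokik
  rule 4: no change — hetartokik
  rule 5 (vowel merger): hetartokik → hetertokik
  ⇒ Yosimen hetertokik

hetertokik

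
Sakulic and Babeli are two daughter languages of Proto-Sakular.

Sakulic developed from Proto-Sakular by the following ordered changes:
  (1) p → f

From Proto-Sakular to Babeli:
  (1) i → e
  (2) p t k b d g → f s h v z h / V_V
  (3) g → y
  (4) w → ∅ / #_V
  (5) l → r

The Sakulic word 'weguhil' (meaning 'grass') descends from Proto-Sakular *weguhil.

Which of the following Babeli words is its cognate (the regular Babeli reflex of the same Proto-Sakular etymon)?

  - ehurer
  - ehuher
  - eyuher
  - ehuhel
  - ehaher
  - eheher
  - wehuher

Babeli: *weguhil > weguhel > wehuhel > ehuhel > ehuher  (by vowel merger, intervocalic lenition, glide loss, unconditioned shift)

ehuher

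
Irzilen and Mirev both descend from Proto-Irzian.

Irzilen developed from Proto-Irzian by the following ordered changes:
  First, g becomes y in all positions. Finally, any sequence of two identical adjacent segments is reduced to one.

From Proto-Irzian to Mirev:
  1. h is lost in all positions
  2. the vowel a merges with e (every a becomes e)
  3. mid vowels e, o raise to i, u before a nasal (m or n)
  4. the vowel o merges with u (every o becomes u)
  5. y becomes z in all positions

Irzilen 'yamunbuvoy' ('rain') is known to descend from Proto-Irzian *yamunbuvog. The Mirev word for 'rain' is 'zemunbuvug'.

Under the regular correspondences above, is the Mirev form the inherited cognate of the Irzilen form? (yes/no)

Derive the expected Mirev reflex of *yamunbuvog:
Mirev: *yamunbuvog > yemunbuvog > yimunbuvog > yimunbuvug > zimunbuvug  (by vowel merger, pre-nasal raising, vowel merger, unconditioned shift)
The regular Mirev reflex would be 'zimunbuvug', but the attested form is 'zemunbuvug'. The correspondence is irregular, so they are not cognates (the Mirev form has a different source).

no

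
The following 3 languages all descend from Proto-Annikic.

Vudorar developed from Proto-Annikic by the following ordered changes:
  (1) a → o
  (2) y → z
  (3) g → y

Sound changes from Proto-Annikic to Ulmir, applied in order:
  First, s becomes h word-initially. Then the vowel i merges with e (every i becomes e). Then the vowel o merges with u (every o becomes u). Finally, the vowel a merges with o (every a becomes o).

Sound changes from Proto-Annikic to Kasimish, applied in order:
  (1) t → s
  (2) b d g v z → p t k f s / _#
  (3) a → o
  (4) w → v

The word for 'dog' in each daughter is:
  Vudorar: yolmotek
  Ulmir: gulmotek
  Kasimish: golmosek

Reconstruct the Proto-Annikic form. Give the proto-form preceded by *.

*golmatek

Position 2: Vudorar has o, Ulmir has u, Kasimish has o. Taking the neighbouring segments as reconstructed: Vudorar o could go back to *a or *o; Ulmir u could go back to *o or *u; Kasimish o could go back to *a or *o — the one source consistent with every daughter is *o.
Position 6: Vudorar has t, Ulmir has t, Kasimish has s. Vudorar preserves t here (none of its changes turn any other segment into t), so the proto-segment is *t.
Position 1: Vudorar has y, Ulmir has g, Kasimish has g. Ulmir preserves g here (none of its changes turn any other segment into g), so the proto-segment is *g.
This points to *golmatek. Verify forward in each daughter:
Vudorar: *golmatek > golmotek > yolmotek  (by vowel merger, unconditioned shift)
Ulmir: *golmatek > gulmatek > gulmotek  (by vowel merger, vowel merger)
Kasimish: *golmatek
  golmatek → golmasek   [unconditioned shift]
  golmasek (rule 2 does not apply)
  golmasek → golmosek   [vowel merger]
  golmosek (rule 4 does not apply)
  giving Kasimish golmosek.
No other proto-form is consistent with every reflex, so the reconstruction is *golmatek.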